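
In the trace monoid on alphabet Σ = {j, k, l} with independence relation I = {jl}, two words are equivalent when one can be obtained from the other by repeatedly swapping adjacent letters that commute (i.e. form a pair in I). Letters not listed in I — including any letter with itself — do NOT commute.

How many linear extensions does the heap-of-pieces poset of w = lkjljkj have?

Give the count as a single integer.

#0=l has no predecessor
#1=k depends on [0:l]
#2=j depends on [1:k]
#3=l depends on [1:k]
#4=j depends on [2:j]
#5=k depends on [3:l, 4:j]
#6=j depends on [5:k]
sources: [0:l]
N(rest) = Σ N(rest − s) over sources s of rest; N(one piece) = 1:
  size 1 → [6]=1
  size 2 → [5,6]=1
  size 3 → [3,5,6]=1  [4,5,6]=1
  size 4 → [2,4,5,6]=1  [3,4,5,6]=2
  size 5 → [2,3,4,5,6]=3
  first=0(l) contributes 3

3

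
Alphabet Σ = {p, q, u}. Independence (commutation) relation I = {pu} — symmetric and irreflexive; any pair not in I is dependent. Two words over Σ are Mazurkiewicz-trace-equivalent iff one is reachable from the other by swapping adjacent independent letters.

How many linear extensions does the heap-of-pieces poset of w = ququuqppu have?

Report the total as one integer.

3

#0=q has no predecessor
#1=u depends on [0:q]
#2=q depends on [1:u]
#3=u depends on [2:q]
#4=u depends on [3:u]
#5=q depends on [4:u]
#6=p depends on [5:q]
#7=p depends on [6:p]
#8=u depends on [5:q]
sources: [0:q]
N(rest) = Σ N(rest − s) over sources s of rest; N(one piece) = 1:
  size 1 → [7]=1  [8]=1
  size 2 → [6,7]=1  [7,8]=2
  size 3 → [6,7,8]=3
  size 4 → [5,6,7,8]=3
  size 5 → [4,5,6,7,8]=3
  size 6 → [3,4,5,6,7,8]=3
  size 7 → [2,3,4,5,6,7,8]=3
  first=0(q) contributes 3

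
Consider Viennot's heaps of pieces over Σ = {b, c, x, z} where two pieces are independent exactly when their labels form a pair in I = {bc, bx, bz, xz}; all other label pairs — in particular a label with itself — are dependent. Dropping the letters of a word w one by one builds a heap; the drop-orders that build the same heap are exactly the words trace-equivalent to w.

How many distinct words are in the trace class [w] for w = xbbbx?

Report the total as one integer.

piece 0:x — minimal
piece 1:b — minimal
piece 2:b rests on {1:b}
piece 3:b rests on {2:b}
piece 4:x rests on {0:x}
minimal pieces: {0:x, 1:b}
ways to finish when only these pieces remain (= sum over removing one remaining piece with nothing left below it):
  1 left: {3}→1  {4}→1
  2 left: {0,4}→1  {2,3}→1  {3,4}→2
  3 left: {0,3,4}→3  {1,2,3}→1  {2,3,4}→3
  placing 0:x first → 4 extensions
  placing 1:b first → 6 extensions
total linear extensions = 10

10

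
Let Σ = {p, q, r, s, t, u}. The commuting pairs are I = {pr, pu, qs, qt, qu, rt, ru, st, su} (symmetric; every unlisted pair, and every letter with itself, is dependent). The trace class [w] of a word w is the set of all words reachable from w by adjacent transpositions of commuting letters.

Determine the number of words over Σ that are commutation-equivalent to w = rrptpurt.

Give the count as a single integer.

112

piece 0:r — minimal
piece 1:r rests on {0:r}
piece 2:p — minimal
piece 3:t rests on {2:p}
piece 4:p rests on {3:t}
piece 5:u rests on {3:t}
piece 6:r rests on {1:r}
piece 7:t rests on {4:p, 5:u}
minimal pieces: {0:r, 2:p}
ways to finish when only these pieces remain (= sum over removing one remaining piece with nothing left below it):
  1 left: {6}→1  {7}→1
  2 left: {1,6}→1  {4,7}→1  {5,7}→1  {6,7}→2
  3 left: {0,1,6}→1  {1,6,7}→3  {4,5,7}→2  {4,6,7}→3  {5,6,7}→3
  4 left: {0,1,6,7}→4  {1,4,6,7}→6  {1,5,6,7}→6  {3,4,5,7}→2  {4,5,6,7}→8
  5 left: {0,1,4,6,7}→10  {0,1,5,6,7}→10  {1,4,5,6,7}→20  {2,3,4,5,7}→2  {3,4,5,6,7}→10
  6 left: {0,1,4,5,6,7}→40  {1,3,4,5,6,7}→30  {2,3,4,5,6,7}→12
  placing 0:r first → 42 extensions
  placing 2:p first → 70 extensions
total linear extensions = 112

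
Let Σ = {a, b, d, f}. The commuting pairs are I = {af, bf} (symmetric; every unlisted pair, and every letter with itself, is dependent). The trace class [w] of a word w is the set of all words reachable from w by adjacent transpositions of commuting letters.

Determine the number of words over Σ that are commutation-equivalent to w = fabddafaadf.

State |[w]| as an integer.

drop 0:f onto floor
drop 1:a onto floor
drop 2:b onto {1:a}
drop 3:d onto {0:f, 2:b}
drop 4:d onto {3:d}
drop 5:a onto {4:d}
drop 6:f onto {4:d}
drop 7:a onto {5:a}
drop 8:a onto {7:a}
drop 9:d onto {6:f, 8:a}
drop 10:f onto {9:d}
ground layer = {0:f, 1:a}
drop-orders for the pieces not yet dropped (sum over which currently-grounded one goes next):
  1 to go: {10} 1
  2 to go: {9,10} 1
  3 to go: {6,9,10} 1  {8,9,10} 1
  4 to go: {6,8,9,10} 2  {7,8,9,10} 1
  5 to go: {5,7,8,9,10} 1  {6,7,8,9,10} 3
  6 to go: {5,6,7,8,9,10} 4
  7 to go: {4,5,6,7,8,9,10} 4
  8 to go: {3,4,5,6,7,8,9,10} 4
  9 to go: {0,3,4,5,6,7,8,9,10} 4  {2,3,4,5,6,7,8,9,10} 4
  if 0:f drops first: 4 orders
  if 1:a drops first: 8 orders
heap linearizations: 12

12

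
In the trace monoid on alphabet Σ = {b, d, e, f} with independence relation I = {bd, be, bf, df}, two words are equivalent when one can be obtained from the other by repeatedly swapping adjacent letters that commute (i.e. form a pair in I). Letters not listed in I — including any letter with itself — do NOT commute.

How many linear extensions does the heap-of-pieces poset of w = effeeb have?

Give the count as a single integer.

drop 0:e onto floor
drop 1:f onto {0:e}
drop 2:f onto {1:f}
drop 3:e onto {2:f}
drop 4:e onto {3:e}
drop 5:b onto floor
ground layer = {0:e, 5:b}
drop-orders for the pieces not yet dropped (sum over which currently-grounded one goes next):
  1 to go: {4} 1  {5} 1
  2 to go: {3,4} 1  {4,5} 2
  3 to go: {2,3,4} 1  {3,4,5} 3
  4 to go: {1,2,3,4} 1  {2,3,4,5} 4
  if 0:e drops first: 5 orders
  if 5:b drops first: 1 orders
heap linearizations: 6

6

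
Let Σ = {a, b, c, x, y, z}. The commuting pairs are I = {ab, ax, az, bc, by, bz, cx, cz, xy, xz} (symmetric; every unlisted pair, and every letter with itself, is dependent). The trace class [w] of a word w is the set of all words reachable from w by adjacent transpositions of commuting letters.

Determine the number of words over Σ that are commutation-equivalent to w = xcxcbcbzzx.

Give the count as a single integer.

0(x) covers ∅
1(c) covers ∅
2(x) covers 0:x
3(c) covers 1:c
4(b) covers 2:x
5(c) covers 3:c
6(b) covers 4:b
7(z) covers ∅
8(z) covers 7:z
9(x) covers 6:b
floor of heap: 0:x, 1:c, 7:z
completions by unplaced set U, small U first (add the entries for U minus each lowest piece of U):
  |U|=1: {5}:1  {8}:1  {9}:1
  |U|=2: {3,5}:1  {5,8}:2  {5,9}:2  {6,9}:1  {7,8}:1  {8,9}:2
  |U|=3: {1,3,5}:1  {3,5,8}:3  {3,5,9}:3  {4,6,9}:1  {5,6,9}:3  {5,7,8}:3  {5,8,9}:6  {6,8,9}:3  {7,8,9}:3
  |U|=4: {1,3,5,8}:4  {1,3,5,9}:4  {2,4,6,9}:1  {3,5,6,9}:6  {3,5,7,8}:6  {3,5,8,9}:12  {4,5,6,9}:4  {4,6,8,9}:4  {5,6,8,9}:12  {5,7,8,9}:12  {6,7,8,9}:6
  |U|=5: {0,2,4,6,9}:1  {1,3,5,6,9}:10  {1,3,5,7,8}:10  {1,3,5,8,9}:20  {2,4,5,6,9}:5  {2,4,6,8,9}:5  {3,4,5,6,9}:10  {3,5,6,8,9}:30  {3,5,7,8,9}:30  {4,5,6,8,9}:20  {4,6,7,8,9}:10  {5,6,7,8,9}:30
  |U|=6: {0,2,4,5,6,9}:6  {0,2,4,6,8,9}:6  {1,3,4,5,6,9}:20  {1,3,5,6,8,9}:60  {1,3,5,7,8,9}:60  {2,3,4,5,6,9}:15  {2,4,5,6,8,9}:30  {2,4,6,7,8,9}:15  {3,4,5,6,8,9}:60  {3,5,6,7,8,9}:90  {4,5,6,7,8,9}:60
  |U|=7: {0,2,3,4,5,6,9}:21  {0,2,4,5,6,8,9}:42  {0,2,4,6,7,8,9}:21  {1,2,3,4,5,6,9}:35  {1,3,4,5,6,8,9}:140  {1,3,5,6,7,8,9}:210  {2,3,4,5,6,8,9}:105  {2,4,5,6,7,8,9}:105  {3,4,5,6,7,8,9}:210
  |U|=8: {0,1,2,3,4,5,6,9}:56  {0,2,3,4,5,6,8,9}:168  {0,2,4,5,6,7,8,9}:168  {1,2,3,4,5,6,8,9}:280  {1,3,4,5,6,7,8,9}:560  {2,3,4,5,6,7,8,9}:420
  start at 0(x): 1260
  start at 1(c): 756
  start at 7(z): 504
sum over floor = 2520

2520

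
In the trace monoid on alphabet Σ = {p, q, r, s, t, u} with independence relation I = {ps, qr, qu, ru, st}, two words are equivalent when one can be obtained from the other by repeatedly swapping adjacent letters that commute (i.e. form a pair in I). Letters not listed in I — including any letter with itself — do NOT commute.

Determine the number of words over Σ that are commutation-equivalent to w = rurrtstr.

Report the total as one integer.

12

0(r) covers ∅
1(u) covers ∅
2(r) covers 0:r
3(r) covers 2:r
4(t) covers 1:u, 3:r
5(s) covers 1:u, 3:r
6(t) covers 4:t
7(r) covers 5:s, 6:t
floor of heap: 0:r, 1:u
completions by unplaced set U, small U first (add the entries for U minus each lowest piece of U):
  |U|=1: {7}:1
  |U|=2: {5,7}:1  {6,7}:1
  |U|=3: {4,6,7}:1  {5,6,7}:2
  |U|=4: {4,5,6,7}:3
  |U|=5: {1,4,5,6,7}:3  {3,4,5,6,7}:3
  |U|=6: {1,3,4,5,6,7}:6  {2,3,4,5,6,7}:3
  start at 0(r): 9
  start at 1(u): 3
sum over floor = 12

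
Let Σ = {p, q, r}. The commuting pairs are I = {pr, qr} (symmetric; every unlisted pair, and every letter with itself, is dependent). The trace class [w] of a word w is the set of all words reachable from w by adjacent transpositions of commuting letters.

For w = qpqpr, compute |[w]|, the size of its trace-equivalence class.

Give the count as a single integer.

0(q) covers ∅
1(p) covers 0:q
2(q) covers 1:p
3(p) covers 2:q
4(r) covers ∅
floor of heap: 0:q, 4:r
completions by unplaced set U, small U first (add the entries for U minus each lowest piece of U):
  |U|=1: {3}:1  {4}:1
  |U|=2: {2,3}:1  {3,4}:2
  |U|=3: {1,2,3}:1  {2,3,4}:3
  start at 0(q): 4
  start at 4(r): 1
sum over floor = 5

5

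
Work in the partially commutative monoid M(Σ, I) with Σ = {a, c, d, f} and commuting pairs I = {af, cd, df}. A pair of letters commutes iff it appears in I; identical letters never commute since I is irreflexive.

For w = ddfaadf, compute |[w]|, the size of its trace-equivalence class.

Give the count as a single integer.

21

drop 0:d onto floor
drop 1:d onto {0:d}
drop 2:f onto floor
drop 3:a onto {1:d}
drop 4:a onto {3:a}
drop 5:d onto {4:a}
drop 6:f onto {2:f}
ground layer = {0:d, 2:f}
drop-orders for the pieces not yet dropped (sum over which currently-grounded one goes next):
  1 to go: {5} 1  {6} 1
  2 to go: {2,6} 1  {4,5} 1  {5,6} 2
  3 to go: {2,5,6} 3  {3,4,5} 1  {4,5,6} 3
  4 to go: {1,3,4,5} 1  {2,4,5,6} 6  {3,4,5,6} 4
  5 to go: {0,1,3,4,5} 1  {1,3,4,5,6} 5  {2,3,4,5,6} 10
  if 0:d drops first: 15 orders
  if 2:f drops first: 6 orders
heap linearizations: 21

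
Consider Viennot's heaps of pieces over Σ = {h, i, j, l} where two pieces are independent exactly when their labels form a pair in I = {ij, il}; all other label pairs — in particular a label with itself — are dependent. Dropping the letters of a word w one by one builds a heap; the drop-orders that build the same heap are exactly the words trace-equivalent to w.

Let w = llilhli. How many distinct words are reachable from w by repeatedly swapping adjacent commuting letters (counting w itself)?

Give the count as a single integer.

#0=l has no predecessor
#1=l depends on [0:l]
#2=i has no predecessor
#3=l depends on [1:l]
#4=h depends on [2:i, 3:l]
#5=l depends on [4:h]
#6=i depends on [4:h]
sources: [0:l, 2:i]
N(rest) = Σ N(rest − s) over sources s of rest; N(one piece) = 1:
  size 1 → [5]=1  [6]=1
  size 2 → [5,6]=2
  size 3 → [4,5,6]=2
  size 4 → [2,4,5,6]=2  [3,4,5,6]=2
  size 5 → [1,3,4,5,6]=2  [2,3,4,5,6]=4
  first=0(l) contributes 6
  first=2(i) contributes 2
|[w]| = 8

8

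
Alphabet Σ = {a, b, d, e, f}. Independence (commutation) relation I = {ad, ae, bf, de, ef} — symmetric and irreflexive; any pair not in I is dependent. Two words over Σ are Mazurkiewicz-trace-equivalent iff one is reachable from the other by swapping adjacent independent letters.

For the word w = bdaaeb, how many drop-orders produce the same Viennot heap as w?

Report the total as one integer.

12

piece 0:b — minimal
piece 1:d rests on {0:b}
piece 2:a rests on {0:b}
piece 3:a rests on {2:a}
piece 4:e rests on {0:b}
piece 5:b rests on {1:d, 3:a, 4:e}
minimal pieces: {0:b}
ways to finish when only these pieces remain (= sum over removing one remaining piece with nothing left below it):
  1 left: {5}→1
  2 left: {1,5}→1  {3,5}→1  {4,5}→1
  3 left: {1,3,5}→2  {1,4,5}→2  {2,3,5}→1  {3,4,5}→2
  4 left: {1,2,3,5}→3  {1,3,4,5}→6  {2,3,4,5}→3
  placing 0:b first → 12 extensions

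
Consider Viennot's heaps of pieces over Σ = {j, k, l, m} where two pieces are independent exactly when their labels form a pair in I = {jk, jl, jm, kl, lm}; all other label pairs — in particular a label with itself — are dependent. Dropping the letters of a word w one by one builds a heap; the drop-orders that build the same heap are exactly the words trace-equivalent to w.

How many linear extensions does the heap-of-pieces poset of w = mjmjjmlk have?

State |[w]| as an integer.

280

piece 0:m — minimal
piece 1:j — minimal
piece 2:m rests on {0:m}
piece 3:j rests on {1:j}
piece 4:j rests on {3:j}
piece 5:m rests on {2:m}
piece 6:l — minimal
piece 7:k rests on {5:m}
minimal pieces: {0:m, 1:j, 6:l}
ways to finish when only these pieces remain (= sum over removing one remaining piece with nothing left below it):
  1 left: {4}→1  {6}→1  {7}→1
  2 left: {3,4}→1  {4,6}→2  {4,7}→2  {5,7}→1  {6,7}→2
  3 left: {1,3,4}→1  {2,5,7}→1  {3,4,6}→3  {3,4,7}→3  {4,5,7}→3  {4,6,7}→6  {5,6,7}→3
  4 left: {0,2,5,7}→1  {1,3,4,6}→4  {1,3,4,7}→4  {2,4,5,7}→4  {2,5,6,7}→4  {3,4,5,7}→6  {3,4,6,7}→12  {4,5,6,7}→12
  5 left: {0,2,4,5,7}→5  {0,2,5,6,7}→5  {1,3,4,5,7}→10  {1,3,4,6,7}→20  {2,3,4,5,7}→10  {2,4,5,6,7}→20  {3,4,5,6,7}→30
  6 left: {0,2,3,4,5,7}→15  {0,2,4,5,6,7}→30  {1,2,3,4,5,7}→20  {1,3,4,5,6,7}→60  {2,3,4,5,6,7}→60
  placing 0:m first → 140 extensions
  placing 1:j first → 105 extensions
  placing 6:l first → 35 extensions
total linear extensions = 280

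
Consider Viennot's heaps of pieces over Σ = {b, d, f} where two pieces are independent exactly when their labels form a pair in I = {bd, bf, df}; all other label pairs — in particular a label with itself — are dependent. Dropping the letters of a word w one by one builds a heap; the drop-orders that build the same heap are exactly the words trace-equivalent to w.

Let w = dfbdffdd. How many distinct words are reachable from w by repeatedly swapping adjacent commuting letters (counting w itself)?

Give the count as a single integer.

280

0(d) covers ∅
1(f) covers ∅
2(b) covers ∅
3(d) covers 0:d
4(f) covers 1:f
5(f) covers 4:f
6(d) covers 3:d
7(d) covers 6:d
floor of heap: 0:d, 1:f, 2:b
completions by unplaced set U, small U first (add the entries for U minus each lowest piece of U):
  |U|=1: {2}:1  {5}:1  {7}:1
  |U|=2: {2,5}:2  {2,7}:2  {4,5}:1  {5,7}:2  {6,7}:1
  |U|=3: {1,4,5}:1  {2,4,5}:3  {2,5,7}:6  {2,6,7}:3  {3,6,7}:1  {4,5,7}:3  {5,6,7}:3
  |U|=4: {0,3,6,7}:1  {1,2,4,5}:4  {1,4,5,7}:4  {2,3,6,7}:4  {2,4,5,7}:12  {2,5,6,7}:12  {3,5,6,7}:4  {4,5,6,7}:6
  |U|=5: {0,2,3,6,7}:5  {0,3,5,6,7}:5  {1,2,4,5,7}:20  {1,4,5,6,7}:10  {2,3,5,6,7}:20  {2,4,5,6,7}:30  {3,4,5,6,7}:10
  |U|=6: {0,2,3,5,6,7}:30  {0,3,4,5,6,7}:15  {1,2,4,5,6,7}:60  {1,3,4,5,6,7}:20  {2,3,4,5,6,7}:60
  start at 0(d): 140
  start at 1(f): 105
  start at 2(b): 35
sum over floor = 280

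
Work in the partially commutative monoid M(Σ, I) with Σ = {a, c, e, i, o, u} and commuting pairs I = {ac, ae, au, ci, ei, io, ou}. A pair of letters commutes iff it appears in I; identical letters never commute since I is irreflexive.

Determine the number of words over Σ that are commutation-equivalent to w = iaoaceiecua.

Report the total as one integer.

50

piece 0:i — minimal
piece 1:a rests on {0:i}
piece 2:o rests on {1:a}
piece 3:a rests on {2:o}
piece 4:c rests on {2:o}
piece 5:e rests on {4:c}
piece 6:i rests on {3:a}
piece 7:e rests on {5:e}
piece 8:c rests on {7:e}
piece 9:u rests on {6:i, 8:c}
piece 10:a rests on {6:i}
minimal pieces: {0:i}
ways to finish when only these pieces remain (= sum over removing one remaining piece with nothing left below it):
  1 left: {9}→1  {10}→1
  2 left: {8,9}→1  {9,10}→2
  3 left: {6,9,10}→2  {7,8,9}→1  {8,9,10}→3
  4 left: {3,6,9,10}→2  {5,7,8,9}→1  {6,8,9,10}→5  {7,8,9,10}→4
  5 left: {3,6,8,9,10}→7  {4,5,7,8,9}→1  {5,7,8,9,10}→5  {6,7,8,9,10}→9
  6 left: {3,6,7,8,9,10}→16  {4,5,7,8,9,10}→6  {5,6,7,8,9,10}→14
  7 left: {3,5,6,7,8,9,10}→30  {4,5,6,7,8,9,10}→20
  8 left: {3,4,5,6,7,8,9,10}→50
  9 left: {2,3,4,5,6,7,8,9,10}→50
  placing 0:i first → 50 extensions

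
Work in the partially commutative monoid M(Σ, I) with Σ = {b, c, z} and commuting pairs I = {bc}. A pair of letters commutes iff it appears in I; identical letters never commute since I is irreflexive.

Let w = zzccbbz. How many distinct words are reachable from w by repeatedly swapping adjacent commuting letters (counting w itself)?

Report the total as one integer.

piece 0:z — minimal
piece 1:z rests on {0:z}
piece 2:c rests on {1:z}
piece 3:c rests on {2:c}
piece 4:b rests on {1:z}
piece 5:b rests on {4:b}
piece 6:z rests on {3:c, 5:b}
minimal pieces: {0:z}
ways to finish when only these pieces remain (= sum over removing one remaining piece with nothing left below it):
  1 left: {6}→1
  2 left: {3,6}→1  {5,6}→1
  3 left: {2,3,6}→1  {3,5,6}→2  {4,5,6}→1
  4 left: {2,3,5,6}→3  {3,4,5,6}→3
  5 left: {2,3,4,5,6}→6
  placing 0:z first → 6 extensions

6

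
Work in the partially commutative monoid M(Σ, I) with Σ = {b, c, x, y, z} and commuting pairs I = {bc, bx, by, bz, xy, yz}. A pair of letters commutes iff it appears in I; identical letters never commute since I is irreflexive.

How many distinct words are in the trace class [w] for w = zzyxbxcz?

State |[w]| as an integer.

#0=z has no predecessor
#1=z depends on [0:z]
#2=y has no predecessor
#3=x depends on [1:z]
#4=b has no predecessor
#5=x depends on [3:x]
#6=c depends on [2:y, 5:x]
#7=z depends on [6:c]
sources: [0:z, 2:y, 4:b]
N(rest) = Σ N(rest − s) over sources s of rest; N(one piece) = 1:
  size 1 → [4]=1  [7]=1
  size 2 → [4,7]=2  [6,7]=1
  size 3 → [2,6,7]=1  [4,6,7]=3  [5,6,7]=1
  size 4 → [2,4,6,7]=4  [2,5,6,7]=2  [3,5,6,7]=1  [4,5,6,7]=4
  size 5 → [1,3,5,6,7]=1  [2,3,5,6,7]=3  [2,4,5,6,7]=10  [3,4,5,6,7]=5
  size 6 → [0,1,3,5,6,7]=1  [1,2,3,5,6,7]=4  [1,3,4,5,6,7]=6  [2,3,4,5,6,7]=18
  first=0(z) contributes 28
  first=2(y) contributes 7
  first=4(b) contributes 5
|[w]| = 40

40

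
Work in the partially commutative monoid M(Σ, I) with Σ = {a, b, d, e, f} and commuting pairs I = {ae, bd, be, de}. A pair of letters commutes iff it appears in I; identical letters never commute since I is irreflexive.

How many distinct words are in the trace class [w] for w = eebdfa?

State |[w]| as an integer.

12

0(e) covers ∅
1(e) covers 0:e
2(b) covers ∅
3(d) covers ∅
4(f) covers 1:e, 2:b, 3:d
5(a) covers 4:f
floor of heap: 0:e, 2:b, 3:d
completions by unplaced set U, small U first (add the entries for U minus each lowest piece of U):
  |U|=1: {5}:1
  |U|=2: {4,5}:1
  |U|=3: {1,4,5}:1  {2,4,5}:1  {3,4,5}:1
  |U|=4: {0,1,4,5}:1  {1,2,4,5}:2  {1,3,4,5}:2  {2,3,4,5}:2
  start at 0(e): 6
  start at 2(b): 3
  start at 3(d): 3
sum over floor = 12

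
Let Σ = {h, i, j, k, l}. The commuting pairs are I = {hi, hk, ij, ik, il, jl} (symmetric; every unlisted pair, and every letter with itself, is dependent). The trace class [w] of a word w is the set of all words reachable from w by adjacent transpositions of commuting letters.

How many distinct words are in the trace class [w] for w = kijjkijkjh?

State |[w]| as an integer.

45

#0=k has no predecessor
#1=i has no predecessor
#2=j depends on [0:k]
#3=j depends on [2:j]
#4=k depends on [3:j]
#5=i depends on [1:i]
#6=j depends on [4:k]
#7=k depends on [6:j]
#8=j depends on [7:k]
#9=h depends on [8:j]
sources: [0:k, 1:i]
N(rest) = Σ N(rest − s) over sources s of rest; N(one piece) = 1:
  size 1 → [5]=1  [9]=1
  size 2 → [1,5]=1  [5,9]=2  [8,9]=1
  size 3 → [1,5,9]=3  [5,8,9]=3  [7,8,9]=1
  size 4 → [1,5,8,9]=6  [5,7,8,9]=4  [6,7,8,9]=1
  size 5 → [1,5,7,8,9]=10  [4,6,7,8,9]=1  [5,6,7,8,9]=5
  size 6 → [1,5,6,7,8,9]=15  [3,4,6,7,8,9]=1  [4,5,6,7,8,9]=6
  size 7 → [1,4,5,6,7,8,9]=21  [2,3,4,6,7,8,9]=1  [3,4,5,6,7,8,9]=7
  size 8 → [0,2,3,4,6,7,8,9]=1  [1,3,4,5,6,7,8,9]=28  [2,3,4,5,6,7,8,9]=8
  first=0(k) contributes 36
  first=1(i) contributes 9
|[w]| = 45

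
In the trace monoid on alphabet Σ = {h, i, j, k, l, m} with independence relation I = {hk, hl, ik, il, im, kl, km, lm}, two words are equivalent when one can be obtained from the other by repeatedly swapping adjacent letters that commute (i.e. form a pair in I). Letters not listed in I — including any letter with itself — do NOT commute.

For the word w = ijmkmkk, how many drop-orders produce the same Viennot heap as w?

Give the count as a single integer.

10

0(i) covers ∅
1(j) covers 0:i
2(m) covers 1:j
3(k) covers 1:j
4(m) covers 2:m
5(k) covers 3:k
6(k) covers 5:k
floor of heap: 0:i
completions by unplaced set U, small U first (add the entries for U minus each lowest piece of U):
  |U|=1: {4}:1  {6}:1
  |U|=2: {2,4}:1  {4,6}:2  {5,6}:1
  |U|=3: {2,4,6}:3  {3,5,6}:1  {4,5,6}:3
  |U|=4: {2,4,5,6}:6  {3,4,5,6}:4
  |U|=5: {2,3,4,5,6}:10
  start at 0(i): 10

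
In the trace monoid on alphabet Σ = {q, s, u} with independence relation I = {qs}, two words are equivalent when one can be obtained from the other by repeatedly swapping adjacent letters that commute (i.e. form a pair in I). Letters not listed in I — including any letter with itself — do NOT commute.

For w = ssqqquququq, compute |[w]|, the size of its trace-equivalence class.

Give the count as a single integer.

0(s) covers ∅
1(s) covers 0:s
2(q) covers ∅
3(q) covers 2:q
4(q) covers 3:q
5(u) covers 1:s, 4:q
6(q) covers 5:u
7(u) covers 6:q
8(q) covers 7:u
9(u) covers 8:q
10(q) covers 9:u
floor of heap: 0:s, 2:q
completions by unplaced set U, small U first (add the entries for U minus each lowest piece of U):
  |U|=1: {10}:1
  |U|=2: {9,10}:1
  |U|=3: {8,9,10}:1
  |U|=4: {7,8,9,10}:1
  |U|=5: {6,7,8,9,10}:1
  |U|=6: {5,6,7,8,9,10}:1
  |U|=7: {1,5,6,7,8,9,10}:1  {4,5,6,7,8,9,10}:1
  |U|=8: {0,1,5,6,7,8,9,10}:1  {1,4,5,6,7,8,9,10}:2  {3,4,5,6,7,8,9,10}:1
  |U|=9: {0,1,4,5,6,7,8,9,10}:3  {1,3,4,5,6,7,8,9,10}:3  {2,3,4,5,6,7,8,9,10}:1
  start at 0(s): 4
  start at 2(q): 6
sum over floor = 10

10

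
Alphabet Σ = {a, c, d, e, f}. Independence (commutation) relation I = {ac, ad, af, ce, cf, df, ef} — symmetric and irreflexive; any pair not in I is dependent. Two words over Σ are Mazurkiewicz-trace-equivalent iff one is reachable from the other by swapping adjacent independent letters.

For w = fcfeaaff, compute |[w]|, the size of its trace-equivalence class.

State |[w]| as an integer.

drop 0:f onto floor
drop 1:c onto floor
drop 2:f onto {0:f}
drop 3:e onto floor
drop 4:a onto {3:e}
drop 5:a onto {4:a}
drop 6:f onto {2:f}
drop 7:f onto {6:f}
ground layer = {0:f, 1:c, 3:e}
drop-orders for the pieces not yet dropped (sum over which currently-grounded one goes next):
  1 to go: {1} 1  {5} 1  {7} 1
  2 to go: {1,5} 2  {1,7} 2  {4,5} 1  {5,7} 2  {6,7} 1
  3 to go: {1,4,5} 3  {1,5,7} 6  {1,6,7} 3  {2,6,7} 1  {3,4,5} 1  {4,5,7} 3  {5,6,7} 3
  4 to go: {0,2,6,7} 1  {1,2,6,7} 4  {1,3,4,5} 4  {1,4,5,7} 12  {1,5,6,7} 12  {2,5,6,7} 4  {3,4,5,7} 4  {4,5,6,7} 6
  5 to go: {0,1,2,6,7} 5  {0,2,5,6,7} 5  {1,2,5,6,7} 20  {1,3,4,5,7} 20  {1,4,5,6,7} 30  {2,4,5,6,7} 10  {3,4,5,6,7} 10
  6 to go: {0,1,2,5,6,7} 30  {0,2,4,5,6,7} 15  {1,2,4,5,6,7} 60  {1,3,4,5,6,7} 60  {2,3,4,5,6,7} 20
  if 0:f drops first: 140 orders
  if 1:c drops first: 35 orders
  if 3:e drops first: 105 orders
heap linearizations: 280

280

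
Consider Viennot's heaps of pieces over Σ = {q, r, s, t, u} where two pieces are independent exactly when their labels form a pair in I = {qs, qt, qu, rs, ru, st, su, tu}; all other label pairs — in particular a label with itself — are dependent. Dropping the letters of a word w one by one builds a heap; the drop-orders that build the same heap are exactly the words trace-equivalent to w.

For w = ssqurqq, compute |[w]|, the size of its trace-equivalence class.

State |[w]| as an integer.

105

drop 0:s onto floor
drop 1:s onto {0:s}
drop 2:q onto floor
drop 3:u onto floor
drop 4:r onto {2:q}
drop 5:q onto {4:r}
drop 6:q onto {5:q}
ground layer = {0:s, 2:q, 3:u}
drop-orders for the pieces not yet dropped (sum over which currently-grounded one goes next):
  1 to go: {1} 1  {3} 1  {6} 1
  2 to go: {0,1} 1  {1,3} 2  {1,6} 2  {3,6} 2  {5,6} 1
  3 to go: {0,1,3} 3  {0,1,6} 3  {1,3,6} 6  {1,5,6} 3  {3,5,6} 3  {4,5,6} 1
  4 to go: {0,1,3,6} 12  {0,1,5,6} 6  {1,3,5,6} 12  {1,4,5,6} 4  {2,4,5,6} 1  {3,4,5,6} 4
  5 to go: {0,1,3,5,6} 30  {0,1,4,5,6} 10  {1,2,4,5,6} 5  {1,3,4,5,6} 20  {2,3,4,5,6} 5
  if 0:s drops first: 30 orders
  if 2:q drops first: 60 orders
  if 3:u drops first: 15 orders
heap linearizations: 105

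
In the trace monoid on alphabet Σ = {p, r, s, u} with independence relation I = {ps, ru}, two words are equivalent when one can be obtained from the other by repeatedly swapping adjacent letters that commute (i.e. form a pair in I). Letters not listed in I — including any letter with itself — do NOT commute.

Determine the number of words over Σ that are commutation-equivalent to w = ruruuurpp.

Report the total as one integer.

0(r) covers ∅
1(u) covers ∅
2(r) covers 0:r
3(u) covers 1:u
4(u) covers 3:u
5(u) covers 4:u
6(r) covers 2:r
7(p) covers 5:u, 6:r
8(p) covers 7:p
floor of heap: 0:r, 1:u
completions by unplaced set U, small U first (add the entries for U minus each lowest piece of U):
  |U|=1: {8}:1
  |U|=2: {7,8}:1
  |U|=3: {5,7,8}:1  {6,7,8}:1
  |U|=4: {2,6,7,8}:1  {4,5,7,8}:1  {5,6,7,8}:2
  |U|=5: {0,2,6,7,8}:1  {2,5,6,7,8}:3  {3,4,5,7,8}:1  {4,5,6,7,8}:3
  |U|=6: {0,2,5,6,7,8}:4  {1,3,4,5,7,8}:1  {2,4,5,6,7,8}:6  {3,4,5,6,7,8}:4
  |U|=7: {0,2,4,5,6,7,8}:10  {1,3,4,5,6,7,8}:5  {2,3,4,5,6,7,8}:10
  start at 0(r): 15
  start at 1(u): 20
sum over floor = 35

35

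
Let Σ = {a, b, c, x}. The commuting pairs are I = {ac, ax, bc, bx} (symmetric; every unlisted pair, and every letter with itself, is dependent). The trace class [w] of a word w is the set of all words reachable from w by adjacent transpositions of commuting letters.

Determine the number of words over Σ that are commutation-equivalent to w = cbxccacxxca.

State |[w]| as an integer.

piece 0:c — minimal
piece 1:b — minimal
piece 2:x rests on {0:c}
piece 3:c rests on {2:x}
piece 4:c rests on {3:c}
piece 5:a rests on {1:b}
piece 6:c rests on {4:c}
piece 7:x rests on {6:c}
piece 8:x rests on {7:x}
piece 9:c rests on {8:x}
piece 10:a rests on {5:a}
minimal pieces: {0:c, 1:b}
ways to finish when only these pieces remain (= sum over removing one remaining piece with nothing left below it):
  1 left: {9}→1  {10}→1
  2 left: {5,10}→1  {8,9}→1  {9,10}→2
  3 left: {1,5,10}→1  {5,9,10}→3  {7,8,9}→1  {8,9,10}→3
  4 left: {1,5,9,10}→4  {5,8,9,10}→6  {6,7,8,9}→1  {7,8,9,10}→4
  5 left: {1,5,8,9,10}→10  {4,6,7,8,9}→1  {5,7,8,9,10}→10  {6,7,8,9,10}→5
  6 left: {1,5,7,8,9,10}→20  {3,4,6,7,8,9}→1  {4,6,7,8,9,10}→6  {5,6,7,8,9,10}→15
  7 left: {1,5,6,7,8,9,10}→35  {2,3,4,6,7,8,9}→1  {3,4,6,7,8,9,10}→7  {4,5,6,7,8,9,10}→21
  8 left: {0,2,3,4,6,7,8,9}→1  {1,4,5,6,7,8,9,10}→56  {2,3,4,6,7,8,9,10}→8  {3,4,5,6,7,8,9,10}→28
  9 left: {0,2,3,4,6,7,8,9,10}→9  {1,3,4,5,6,7,8,9,10}→84  {2,3,4,5,6,7,8,9,10}→36
  placing 0:c first → 120 extensions
  placing 1:b first → 45 extensions
total linear extensions = 165

165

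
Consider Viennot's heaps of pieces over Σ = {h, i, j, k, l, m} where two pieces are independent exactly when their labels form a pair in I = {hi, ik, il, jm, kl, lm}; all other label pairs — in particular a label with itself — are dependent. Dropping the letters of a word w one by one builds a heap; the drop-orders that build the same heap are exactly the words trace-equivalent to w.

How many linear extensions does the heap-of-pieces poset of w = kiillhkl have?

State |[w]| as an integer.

168

0(k) covers ∅
1(i) covers ∅
2(i) covers 1:i
3(l) covers ∅
4(l) covers 3:l
5(h) covers 0:k, 4:l
6(k) covers 5:h
7(l) covers 5:h
floor of heap: 0:k, 1:i, 3:l
completions by unplaced set U, small U first (add the entries for U minus each lowest piece of U):
  |U|=1: {2}:1  {6}:1  {7}:1
  |U|=2: {1,2}:1  {2,6}:2  {2,7}:2  {6,7}:2
  |U|=3: {1,2,6}:3  {1,2,7}:3  {2,6,7}:6  {5,6,7}:2
  |U|=4: {0,5,6,7}:2  {1,2,6,7}:12  {2,5,6,7}:8  {4,5,6,7}:2
  |U|=5: {0,2,5,6,7}:10  {0,4,5,6,7}:4  {1,2,5,6,7}:20  {2,4,5,6,7}:10  {3,4,5,6,7}:2
  |U|=6: {0,1,2,5,6,7}:30  {0,2,4,5,6,7}:24  {0,3,4,5,6,7}:6  {1,2,4,5,6,7}:30  {2,3,4,5,6,7}:12
  start at 0(k): 42
  start at 1(i): 42
  start at 3(l): 84
sum over floor = 168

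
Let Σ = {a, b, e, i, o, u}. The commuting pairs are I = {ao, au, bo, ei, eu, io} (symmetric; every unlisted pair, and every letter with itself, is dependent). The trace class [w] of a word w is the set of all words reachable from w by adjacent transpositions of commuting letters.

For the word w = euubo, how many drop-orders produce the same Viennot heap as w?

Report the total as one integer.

6

0(e) covers ∅
1(u) covers ∅
2(u) covers 1:u
3(b) covers 0:e, 2:u
4(o) covers 0:e, 2:u
floor of heap: 0:e, 1:u
completions by unplaced set U, small U first (add the entries for U minus each lowest piece of U):
  |U|=1: {3}:1  {4}:1
  |U|=2: {3,4}:2
  |U|=3: {0,3,4}:2  {2,3,4}:2
  start at 0(e): 2
  start at 1(u): 4
sum over floor = 6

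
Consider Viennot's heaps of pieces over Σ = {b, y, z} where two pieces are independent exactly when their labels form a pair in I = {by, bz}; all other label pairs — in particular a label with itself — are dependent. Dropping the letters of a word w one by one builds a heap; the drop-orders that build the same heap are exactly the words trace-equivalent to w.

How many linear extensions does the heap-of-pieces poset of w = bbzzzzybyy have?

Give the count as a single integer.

#0=b has no predecessor
#1=b depends on [0:b]
#2=z has no predecessor
#3=z depends on [2:z]
#4=z depends on [3:z]
#5=z depends on [4:z]
#6=y depends on [5:z]
#7=b depends on [1:b]
#8=y depends on [6:y]
#9=y depends on [8:y]
sources: [0:b, 2:z]
N(rest) = Σ N(rest − s) over sources s of rest; N(one piece) = 1:
  size 1 → [7]=1  [9]=1
  size 2 → [1,7]=1  [7,9]=2  [8,9]=1
  size 3 → [0,1,7]=1  [1,7,9]=3  [6,8,9]=1  [7,8,9]=3
  size 4 → [0,1,7,9]=4  [1,7,8,9]=6  [5,6,8,9]=1  [6,7,8,9]=4
  size 5 → [0,1,7,8,9]=10  [1,6,7,8,9]=10  [4,5,6,8,9]=1  [5,6,7,8,9]=5
  size 6 → [0,1,6,7,8,9]=20  [1,5,6,7,8,9]=15  [3,4,5,6,8,9]=1  [4,5,6,7,8,9]=6
  size 7 → [0,1,5,6,7,8,9]=35  [1,4,5,6,7,8,9]=21  [2,3,4,5,6,8,9]=1  [3,4,5,6,7,8,9]=7
  size 8 → [0,1,4,5,6,7,8,9]=56  [1,3,4,5,6,7,8,9]=28  [2,3,4,5,6,7,8,9]=8
  first=0(b) contributes 36
  first=2(z) contributes 84
|[w]| = 120

120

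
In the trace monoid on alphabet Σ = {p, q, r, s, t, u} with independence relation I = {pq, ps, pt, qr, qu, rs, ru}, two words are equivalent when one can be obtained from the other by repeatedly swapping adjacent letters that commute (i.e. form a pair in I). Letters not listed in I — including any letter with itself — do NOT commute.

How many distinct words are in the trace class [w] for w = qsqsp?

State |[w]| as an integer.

piece 0:q — minimal
piece 1:s rests on {0:q}
piece 2:q rests on {1:s}
piece 3:s rests on {2:q}
piece 4:p — minimal
minimal pieces: {0:q, 4:p}
ways to finish when only these pieces remain (= sum over removing one remaining piece with nothing left below it):
  1 left: {3}→1  {4}→1
  2 left: {2,3}→1  {3,4}→2
  3 left: {1,2,3}→1  {2,3,4}→3
  placing 0:q first → 4 extensions
  placing 4:p first → 1 extensions
total linear extensions = 5

5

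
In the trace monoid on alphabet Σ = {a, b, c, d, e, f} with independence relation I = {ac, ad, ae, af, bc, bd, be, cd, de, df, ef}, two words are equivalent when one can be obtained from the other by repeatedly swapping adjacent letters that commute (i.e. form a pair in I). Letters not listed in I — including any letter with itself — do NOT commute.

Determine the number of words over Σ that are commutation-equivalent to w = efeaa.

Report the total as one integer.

0(e) covers ∅
1(f) covers ∅
2(e) covers 0:e
3(a) covers ∅
4(a) covers 3:a
floor of heap: 0:e, 1:f, 3:a
completions by unplaced set U, small U first (add the entries for U minus each lowest piece of U):
  |U|=1: {1}:1  {2}:1  {4}:1
  |U|=2: {0,2}:1  {1,2}:2  {1,4}:2  {2,4}:2  {3,4}:1
  |U|=3: {0,1,2}:3  {0,2,4}:3  {1,2,4}:6  {1,3,4}:3  {2,3,4}:3
  start at 0(e): 12
  start at 1(f): 6
  start at 3(a): 12
sum over floor = 30

30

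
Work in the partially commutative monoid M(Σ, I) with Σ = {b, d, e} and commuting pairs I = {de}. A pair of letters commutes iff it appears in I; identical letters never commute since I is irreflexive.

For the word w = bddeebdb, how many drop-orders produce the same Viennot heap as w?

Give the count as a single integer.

drop 0:b onto floor
drop 1:d onto {0:b}
drop 2:d onto {1:d}
drop 3:e onto {0:b}
drop 4:e onto {3:e}
drop 5:b onto {2:d, 4:e}
drop 6:d onto {5:b}
drop 7:b onto {6:d}
ground layer = {0:b}
drop-orders for the pieces not yet dropped (sum over which currently-grounded one goes next):
  1 to go: {7} 1
  2 to go: {6,7} 1
  3 to go: {5,6,7} 1
  4 to go: {2,5,6,7} 1  {4,5,6,7} 1
  5 to go: {1,2,5,6,7} 1  {2,4,5,6,7} 2  {3,4,5,6,7} 1
  6 to go: {1,2,4,5,6,7} 3  {2,3,4,5,6,7} 3
  if 0:b drops first: 6 orders

6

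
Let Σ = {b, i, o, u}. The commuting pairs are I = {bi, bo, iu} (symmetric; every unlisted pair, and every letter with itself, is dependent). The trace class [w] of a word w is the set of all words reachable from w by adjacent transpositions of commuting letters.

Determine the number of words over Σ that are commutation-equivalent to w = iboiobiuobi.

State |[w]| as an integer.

123

piece 0:i — minimal
piece 1:b — minimal
piece 2:o rests on {0:i}
piece 3:i rests on {2:o}
piece 4:o rests on {3:i}
piece 5:b rests on {1:b}
piece 6:i rests on {4:o}
piece 7:u rests on {4:o, 5:b}
piece 8:o rests on {6:i, 7:u}
piece 9:b rests on {7:u}
piece 10:i rests on {8:o}
minimal pieces: {0:i, 1:b}
ways to finish when only these pieces remain (= sum over removing one remaining piece with nothing left below it):
  1 left: {9}→1  {10}→1
  2 left: {8,10}→1  {9,10}→2
  3 left: {6,8,10}→1  {8,9,10}→3
  4 left: {6,8,9,10}→4  {7,8,9,10}→3
  5 left: {5,7,8,9,10}→3  {6,7,8,9,10}→7
  6 left: {1,5,7,8,9,10}→3  {4,6,7,8,9,10}→7  {5,6,7,8,9,10}→10
  7 left: {1,5,6,7,8,9,10}→13  {3,4,6,7,8,9,10}→7  {4,5,6,7,8,9,10}→17
  8 left: {1,4,5,6,7,8,9,10}→30  {2,3,4,6,7,8,9,10}→7  {3,4,5,6,7,8,9,10}→24
  9 left: {0,2,3,4,6,7,8,9,10}→7  {1,3,4,5,6,7,8,9,10}→54  {2,3,4,5,6,7,8,9,10}→31
  placing 0:i first → 85 extensions
  placing 1:b first → 38 extensions
total linear extensions = 123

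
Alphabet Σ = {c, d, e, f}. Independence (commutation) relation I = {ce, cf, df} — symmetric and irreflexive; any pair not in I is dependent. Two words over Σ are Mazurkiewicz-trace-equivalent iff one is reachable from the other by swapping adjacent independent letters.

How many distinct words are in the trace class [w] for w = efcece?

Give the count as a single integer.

15

piece 0:e — minimal
piece 1:f rests on {0:e}
piece 2:c — minimal
piece 3:e rests on {1:f}
piece 4:c rests on {2:c}
piece 5:e rests on {3:e}
minimal pieces: {0:e, 2:c}
ways to finish when only these pieces remain (= sum over removing one remaining piece with nothing left below it):
  1 left: {4}→1  {5}→1
  2 left: {2,4}→1  {3,5}→1  {4,5}→2
  3 left: {1,3,5}→1  {2,4,5}→3  {3,4,5}→3
  4 left: {0,1,3,5}→1  {1,3,4,5}→4  {2,3,4,5}→6
  placing 0:e first → 10 extensions
  placing 2:c first → 5 extensions
total linear extensions = 15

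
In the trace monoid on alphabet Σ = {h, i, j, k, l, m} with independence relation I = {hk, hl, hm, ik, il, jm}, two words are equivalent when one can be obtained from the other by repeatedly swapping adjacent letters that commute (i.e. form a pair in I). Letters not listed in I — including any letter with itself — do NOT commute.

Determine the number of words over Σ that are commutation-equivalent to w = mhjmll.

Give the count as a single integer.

0(m) covers ∅
1(h) covers ∅
2(j) covers 1:h
3(m) covers 0:m
4(l) covers 2:j, 3:m
5(l) covers 4:l
floor of heap: 0:m, 1:h
completions by unplaced set U, small U first (add the entries for U minus each lowest piece of U):
  |U|=1: {5}:1
  |U|=2: {4,5}:1
  |U|=3: {2,4,5}:1  {3,4,5}:1
  |U|=4: {0,3,4,5}:1  {1,2,4,5}:1  {2,3,4,5}:2
  start at 0(m): 3
  start at 1(h): 3
sum over floor = 6

6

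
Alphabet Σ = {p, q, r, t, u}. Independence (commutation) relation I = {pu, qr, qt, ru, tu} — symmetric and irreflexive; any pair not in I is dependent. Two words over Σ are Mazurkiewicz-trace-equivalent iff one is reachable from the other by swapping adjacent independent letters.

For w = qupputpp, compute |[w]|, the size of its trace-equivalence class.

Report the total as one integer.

21

0(q) covers ∅
1(u) covers 0:q
2(p) covers 0:q
3(p) covers 2:p
4(u) covers 1:u
5(t) covers 3:p
6(p) covers 5:t
7(p) covers 6:p
floor of heap: 0:q
completions by unplaced set U, small U first (add the entries for U minus each lowest piece of U):
  |U|=1: {4}:1  {7}:1
  |U|=2: {1,4}:1  {4,7}:2  {6,7}:1
  |U|=3: {1,4,7}:3  {4,6,7}:3  {5,6,7}:1
  |U|=4: {1,4,6,7}:6  {3,5,6,7}:1  {4,5,6,7}:4
  |U|=5: {1,4,5,6,7}:10  {2,3,5,6,7}:1  {3,4,5,6,7}:5
  |U|=6: {1,3,4,5,6,7}:15  {2,3,4,5,6,7}:6
  start at 0(q): 21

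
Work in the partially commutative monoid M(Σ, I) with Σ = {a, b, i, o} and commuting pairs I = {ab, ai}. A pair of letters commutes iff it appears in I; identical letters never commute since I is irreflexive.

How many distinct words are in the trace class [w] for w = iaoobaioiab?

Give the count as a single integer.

18

drop 0:i onto floor
drop 1:a onto floor
drop 2:o onto {0:i, 1:a}
drop 3:o onto {2:o}
drop 4:b onto {3:o}
drop 5:a onto {3:o}
drop 6:i onto {4:b}
drop 7:o onto {5:a, 6:i}
drop 8:i onto {7:o}
drop 9:a onto {7:o}
drop 10:b onto {8:i}
ground layer = {0:i, 1:a}
drop-orders for the pieces not yet dropped (sum over which currently-grounded one goes next):
  1 to go: {9} 1  {10} 1
  2 to go: {8,10} 1  {9,10} 2
  3 to go: {8,9,10} 3
  4 to go: {7,8,9,10} 3
  5 to go: {5,7,8,9,10} 3  {6,7,8,9,10} 3
  6 to go: {4,6,7,8,9,10} 3  {5,6,7,8,9,10} 6
  7 to go: {4,5,6,7,8,9,10} 9
  8 to go: {3,4,5,6,7,8,9,10} 9
  9 to go: {2,3,4,5,6,7,8,9,10} 9
  if 0:i drops first: 9 orders
  if 1:a drops first: 9 orders
heap linearizations: 18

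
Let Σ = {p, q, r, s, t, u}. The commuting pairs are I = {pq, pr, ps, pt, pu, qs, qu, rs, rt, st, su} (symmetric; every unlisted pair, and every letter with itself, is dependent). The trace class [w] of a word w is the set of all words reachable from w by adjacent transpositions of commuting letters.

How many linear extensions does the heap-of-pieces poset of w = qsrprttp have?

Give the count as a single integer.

1008

#0=q has no predecessor
#1=s has no predecessor
#2=r depends on [0:q]
#3=p has no predecessor
#4=r depends on [2:r]
#5=t depends on [0:q]
#6=t depends on [5:t]
#7=p depends on [3:p]
sources: [0:q, 1:s, 3:p]
N(rest) = Σ N(rest − s) over sources s of rest; N(one piece) = 1:
  size 1 → [1]=1  [4]=1  [6]=1  [7]=1
  size 2 → [1,4]=2  [1,6]=2  [1,7]=2  [2,4]=1  [3,7]=1  [4,6]=2  [4,7]=2  [5,6]=1  [6,7]=2
  size 3 → [1,2,4]=3  [1,3,7]=3  [1,4,6]=6  [1,4,7]=6  [1,5,6]=3  [1,6,7]=6  [2,4,6]=3  [2,4,7]=3  [3,4,7]=3  [3,6,7]=3  [4,5,6]=3  [4,6,7]=6  [5,6,7]=3
  size 4 → [1,2,4,6]=12  [1,2,4,7]=12  [1,3,4,7]=12  [1,3,6,7]=12  [1,4,5,6]=12  [1,4,6,7]=24  [1,5,6,7]=12  [2,3,4,7]=6  [2,4,5,6]=6  [2,4,6,7]=12  [3,4,6,7]=12  [3,5,6,7]=6  [4,5,6,7]=12
  size 5 → [0,2,4,5,6]=6  [1,2,3,4,7]=30  [1,2,4,5,6]=30  [1,2,4,6,7]=60  [1,3,4,6,7]=60  [1,3,5,6,7]=30  [1,4,5,6,7]=60  [2,3,4,6,7]=30  [2,4,5,6,7]=30  [3,4,5,6,7]=30
  size 6 → [0,1,2,4,5,6]=36  [0,2,4,5,6,7]=36  [1,2,3,4,6,7]=180  [1,2,4,5,6,7]=180  [1,3,4,5,6,7]=180  [2,3,4,5,6,7]=90
  first=0(q) contributes 630
  first=1(s) contributes 126
  first=3(p) contributes 252
|[w]| = 1008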